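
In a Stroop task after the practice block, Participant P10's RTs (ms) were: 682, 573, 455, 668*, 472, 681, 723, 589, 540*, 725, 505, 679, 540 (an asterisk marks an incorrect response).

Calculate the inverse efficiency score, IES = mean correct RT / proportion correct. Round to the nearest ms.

712 ms

Correct trials (n=11): 682, 573, 455, 472, 681, 723, 589, 725, 505, 679, 540
Mean correct RT = 6624/11 = 602.1818 ms
Proportion correct = 11/13
IES = 602.1818 / (11/13) = 711.669 ms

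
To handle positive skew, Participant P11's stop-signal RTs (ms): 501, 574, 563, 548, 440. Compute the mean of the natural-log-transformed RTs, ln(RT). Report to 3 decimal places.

6.259

ln(RT): 6.2166, 6.3526, 6.3333, 6.3063, 6.0868
Σ ln(RT) = 31.2956
Mean = 31.2956/5 = 6.25911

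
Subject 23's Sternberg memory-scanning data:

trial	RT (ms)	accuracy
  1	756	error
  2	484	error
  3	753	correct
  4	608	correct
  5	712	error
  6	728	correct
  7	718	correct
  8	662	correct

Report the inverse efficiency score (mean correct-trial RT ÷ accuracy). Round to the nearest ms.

1110 ms

Correct trials (n=5): 753, 608, 728, 718, 662
Mean correct RT = 3469/5 = 693.8000 ms
Proportion correct = 5/8
IES = 693.8000 / (5/8) = 1110.080 ms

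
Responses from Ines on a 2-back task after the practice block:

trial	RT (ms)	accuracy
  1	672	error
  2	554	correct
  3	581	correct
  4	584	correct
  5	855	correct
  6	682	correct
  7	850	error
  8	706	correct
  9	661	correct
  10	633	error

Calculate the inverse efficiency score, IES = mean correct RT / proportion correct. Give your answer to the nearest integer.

Correct trials (n=7): 554, 581, 584, 855, 682, 706, 661
Mean correct RT = 4623/7 = 660.4286 ms
Proportion correct = 7/10
IES = 660.4286 / (7/10) = 943.469 ms

943 ms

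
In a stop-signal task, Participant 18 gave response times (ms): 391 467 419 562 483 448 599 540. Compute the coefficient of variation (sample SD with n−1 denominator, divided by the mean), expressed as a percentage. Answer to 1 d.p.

n = 8, Σ = 3909, M = 488.6250
Σ(x−M)² = 36733.875; s = √(36733.875/7) = 72.4410
CV = 72.4410 / 488.6250 = 0.14825 = 14.825%

14.8%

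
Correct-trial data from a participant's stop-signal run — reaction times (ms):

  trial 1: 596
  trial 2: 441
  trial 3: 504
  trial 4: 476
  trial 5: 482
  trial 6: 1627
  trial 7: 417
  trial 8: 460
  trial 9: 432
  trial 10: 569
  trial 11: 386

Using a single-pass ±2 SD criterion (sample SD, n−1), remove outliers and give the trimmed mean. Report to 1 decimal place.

476.3 ms

n = 11, ΣRT = 6390, M = 580.909
Σ(x−M)² = 1242602.91; s = √(1242602.91/10) = 352.506
Cutoffs: 580.909 ± 2·352.506 → [-124.1, 1285.9]
Outside: 1627 → excluded.
Retained (n=10): Σ = 4763, mean = 4763/10 = 476.300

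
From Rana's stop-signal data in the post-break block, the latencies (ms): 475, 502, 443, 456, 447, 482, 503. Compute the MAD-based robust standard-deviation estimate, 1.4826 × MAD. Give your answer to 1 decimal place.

Sorted: 443, 447, 456, 475, 482, 502, 503 → median = 475
|x − 475| sorted: 0, 7, 19, 27, 28, 28, 32 → MAD = 27
Robust SD ≈ 1.4826 × 27 = 40.030

40.0 ms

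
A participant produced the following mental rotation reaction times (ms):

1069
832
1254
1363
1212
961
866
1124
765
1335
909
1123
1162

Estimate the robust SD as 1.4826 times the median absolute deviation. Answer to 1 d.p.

240.2 ms

Sorted: 765, 832, 866, 909, 961, 1069, 1123, 1124, 1162, 1212, 1254, 1335, 1363 → median = 1123
|x − 1123| sorted: 0, 1, 39, 54, 89, 131, 162, 212, 214, 240, 257, 291, 358 → MAD = 162
Robust SD ≈ 1.4826 × 162 = 240.181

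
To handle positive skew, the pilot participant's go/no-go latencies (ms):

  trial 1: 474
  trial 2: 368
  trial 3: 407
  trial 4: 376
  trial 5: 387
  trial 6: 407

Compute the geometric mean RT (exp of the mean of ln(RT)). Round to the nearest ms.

ln(RT): 6.1612, 5.9081, 6.0088, 5.9296, 5.9584, 6.0088
Mean ln(RT) = 35.9749/6 = 5.99582
Geometric mean = exp(5.99582) = 401.75 ms

402 ms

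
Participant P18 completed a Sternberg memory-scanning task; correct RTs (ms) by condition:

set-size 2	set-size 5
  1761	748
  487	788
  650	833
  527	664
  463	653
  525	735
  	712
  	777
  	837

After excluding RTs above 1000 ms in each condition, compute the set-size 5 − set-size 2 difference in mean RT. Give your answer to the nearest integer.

set-size 2: exclude 1761
M(set-size 2) = 2652/5 = 530.400
M(set-size 5) = 6747/9 = 749.667
Difference = 749.667 − 530.400 = 219.267 ms

219 ms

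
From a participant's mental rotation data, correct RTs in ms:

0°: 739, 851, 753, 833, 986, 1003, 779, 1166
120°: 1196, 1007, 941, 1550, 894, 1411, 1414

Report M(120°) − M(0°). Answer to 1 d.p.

313.1 ms

M(0°) = 7110/8 = 888.750
M(120°) = 8413/7 = 1201.857
Difference = 1201.857 − 888.750 = 313.107 ms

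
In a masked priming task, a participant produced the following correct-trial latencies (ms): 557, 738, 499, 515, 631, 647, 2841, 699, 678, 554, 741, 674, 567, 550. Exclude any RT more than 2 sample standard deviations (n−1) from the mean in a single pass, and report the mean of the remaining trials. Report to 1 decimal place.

619.2 ms

n = 14, ΣRT = 10891, M = 777.929
Σ(x−M)² = 4667296.93; s = √(4667296.93/13) = 599.185
Cutoffs: 777.929 ± 2·599.185 → [-420.4, 1976.3]
Outside: 2841 → excluded.
Retained (n=13): Σ = 8050, mean = 8050/13 = 619.231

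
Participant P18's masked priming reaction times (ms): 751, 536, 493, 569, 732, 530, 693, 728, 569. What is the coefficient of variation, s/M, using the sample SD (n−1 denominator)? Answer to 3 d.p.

n = 9, Σ = 5601, M = 622.3333
Σ(x−M)² = 83136.000; s = √(83136.000/8) = 101.9412
CV = 101.9412 / 622.3333 = 0.16380

0.164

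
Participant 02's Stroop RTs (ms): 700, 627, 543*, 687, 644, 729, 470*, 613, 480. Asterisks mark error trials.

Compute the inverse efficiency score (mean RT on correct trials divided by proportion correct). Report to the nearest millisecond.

Correct trials (n=7): 700, 627, 687, 644, 729, 613, 480
Mean correct RT = 4480/7 = 640.0000 ms
Proportion correct = 7/9
IES = 640.0000 / (7/9) = 822.857 ms

823 ms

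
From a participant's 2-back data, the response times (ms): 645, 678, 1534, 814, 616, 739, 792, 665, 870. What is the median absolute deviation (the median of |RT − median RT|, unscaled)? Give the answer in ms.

75 ms

Sorted: 616, 645, 665, 678, 739, 792, 814, 870, 1534 → median = 739
|x − 739|: 94, 61, 795, 75, 123, 0, 53, 74, 131
Sorted deviations: 0, 53, 61, 74, 75, 94, 123, 131, 795 → MAD = 75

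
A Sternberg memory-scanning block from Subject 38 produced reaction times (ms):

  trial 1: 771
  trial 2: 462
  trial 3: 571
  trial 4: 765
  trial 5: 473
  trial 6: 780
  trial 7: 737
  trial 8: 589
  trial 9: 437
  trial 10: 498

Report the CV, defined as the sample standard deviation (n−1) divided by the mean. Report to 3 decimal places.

0.233

n = 10, Σ = 6083, M = 608.3000
Σ(x−M)² = 180054.100; s = √(180054.100/9) = 141.4426
CV = 141.4426 / 608.3000 = 0.23252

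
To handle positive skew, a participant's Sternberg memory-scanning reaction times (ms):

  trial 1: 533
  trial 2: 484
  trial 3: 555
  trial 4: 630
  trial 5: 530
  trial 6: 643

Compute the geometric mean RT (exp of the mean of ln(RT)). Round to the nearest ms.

560 ms

ln(RT): 6.2785, 6.1821, 6.3190, 6.4457, 6.2729, 6.4661
Mean ln(RT) = 37.9643/6 = 6.32739
Geometric mean = exp(6.32739) = 559.69 ms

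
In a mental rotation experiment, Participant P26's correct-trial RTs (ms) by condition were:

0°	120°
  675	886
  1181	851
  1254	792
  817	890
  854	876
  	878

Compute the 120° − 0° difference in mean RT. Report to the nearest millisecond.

-94 ms

M(0°) = 4781/5 = 956.200
M(120°) = 5173/6 = 862.167
Difference = 862.167 − 956.200 = -94.033 ms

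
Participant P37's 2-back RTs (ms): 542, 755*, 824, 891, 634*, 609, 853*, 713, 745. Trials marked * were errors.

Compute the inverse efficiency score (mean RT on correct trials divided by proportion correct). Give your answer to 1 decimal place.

Correct trials (n=6): 542, 824, 891, 609, 713, 745
Mean correct RT = 4324/6 = 720.6667 ms
Proportion correct = 6/9
IES = 720.6667 / (6/9) = 1081.000 ms

1081.0 ms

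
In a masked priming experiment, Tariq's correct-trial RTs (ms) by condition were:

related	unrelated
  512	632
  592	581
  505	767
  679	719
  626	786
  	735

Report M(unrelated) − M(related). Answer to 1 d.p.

120.5 ms

M(related) = 2914/5 = 582.800
M(unrelated) = 4220/6 = 703.333
Difference = 703.333 − 582.800 = 120.533 ms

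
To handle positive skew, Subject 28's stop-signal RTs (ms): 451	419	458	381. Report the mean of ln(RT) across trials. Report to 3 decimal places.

ln(RT): 6.1115, 6.0379, 6.1269, 5.9428
Σ ln(RT) = 24.2190
Mean = 24.2190/4 = 6.05475

6.055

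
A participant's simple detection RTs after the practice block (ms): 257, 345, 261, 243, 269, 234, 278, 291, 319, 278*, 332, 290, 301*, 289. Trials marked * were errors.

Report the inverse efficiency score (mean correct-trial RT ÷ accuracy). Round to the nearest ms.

331 ms

Correct trials (n=12): 257, 345, 261, 243, 269, 234, 278, 291, 319, 332, 290, 289
Mean correct RT = 3408/12 = 284.0000 ms
Proportion correct = 12/14
IES = 284.0000 / (12/14) = 331.333 ms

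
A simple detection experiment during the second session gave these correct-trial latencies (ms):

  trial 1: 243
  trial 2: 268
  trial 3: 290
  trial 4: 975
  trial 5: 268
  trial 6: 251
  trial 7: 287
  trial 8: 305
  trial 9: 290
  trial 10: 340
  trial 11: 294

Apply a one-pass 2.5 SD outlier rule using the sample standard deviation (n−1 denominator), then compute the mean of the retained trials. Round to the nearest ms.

n = 11, ΣRT = 3811, M = 346.455
Σ(x−M)² = 441614.73; s = √(441614.73/10) = 210.146
Cutoffs: 346.455 ± 2.5·210.146 → [-178.9, 871.8]
Outside: 975 → excluded.
Retained (n=10): Σ = 2836, mean = 2836/10 = 283.600

284 ms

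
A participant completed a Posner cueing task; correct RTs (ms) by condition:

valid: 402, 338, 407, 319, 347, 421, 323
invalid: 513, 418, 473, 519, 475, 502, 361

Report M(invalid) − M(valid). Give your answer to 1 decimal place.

100.6 ms

M(valid) = 2557/7 = 365.286
M(invalid) = 3261/7 = 465.857
Difference = 465.857 − 365.286 = 100.571 ms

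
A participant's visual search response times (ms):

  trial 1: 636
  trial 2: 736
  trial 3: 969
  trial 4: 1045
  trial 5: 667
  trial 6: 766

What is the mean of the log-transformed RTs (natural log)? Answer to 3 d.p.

6.671

ln(RT): 6.4552, 6.6012, 6.8763, 6.9518, 6.5028, 6.6412
Σ ln(RT) = 40.0284
Mean = 40.0284/6 = 6.67141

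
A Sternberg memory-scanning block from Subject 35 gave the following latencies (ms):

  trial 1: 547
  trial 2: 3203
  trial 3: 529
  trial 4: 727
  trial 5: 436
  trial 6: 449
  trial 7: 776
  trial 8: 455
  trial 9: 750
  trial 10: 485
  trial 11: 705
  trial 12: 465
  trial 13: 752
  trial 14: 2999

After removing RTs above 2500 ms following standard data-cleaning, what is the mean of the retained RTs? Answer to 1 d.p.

589.7 ms

Excluded: 2999, 3203
Retained (n=12): Σ = 7076
Mean = 7076/12 = 589.6667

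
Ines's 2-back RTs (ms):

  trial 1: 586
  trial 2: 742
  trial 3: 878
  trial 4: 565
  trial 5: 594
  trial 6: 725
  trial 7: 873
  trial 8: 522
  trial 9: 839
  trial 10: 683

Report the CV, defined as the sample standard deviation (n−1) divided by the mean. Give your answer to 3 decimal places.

n = 10, Σ = 7007, M = 700.7000
Σ(x−M)² = 157748.100; s = √(157748.100/9) = 132.3917
CV = 132.3917 / 700.7000 = 0.18894

0.189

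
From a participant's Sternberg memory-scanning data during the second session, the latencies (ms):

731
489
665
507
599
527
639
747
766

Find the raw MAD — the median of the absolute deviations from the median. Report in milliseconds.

Sorted: 489, 507, 527, 599, 639, 665, 731, 747, 766 → median = 639
|x − 639|: 92, 150, 26, 132, 40, 112, 0, 108, 127
Sorted deviations: 0, 26, 40, 92, 108, 112, 127, 132, 150 → MAD = 108

108 ms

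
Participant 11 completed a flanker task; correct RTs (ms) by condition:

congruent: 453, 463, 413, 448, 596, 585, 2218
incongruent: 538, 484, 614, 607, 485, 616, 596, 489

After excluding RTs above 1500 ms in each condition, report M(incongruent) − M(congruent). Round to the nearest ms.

61 ms

congruent: exclude 2218
M(congruent) = 2958/6 = 493.000
M(incongruent) = 4429/8 = 553.625
Difference = 553.625 − 493.000 = 60.625 ms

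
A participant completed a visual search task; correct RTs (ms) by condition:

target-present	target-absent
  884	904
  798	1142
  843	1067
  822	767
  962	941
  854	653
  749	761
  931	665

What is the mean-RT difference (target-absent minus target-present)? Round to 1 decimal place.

7.1 ms

M(target-present) = 6843/8 = 855.375
M(target-absent) = 6900/8 = 862.500
Difference = 862.500 − 855.375 = 7.125 ms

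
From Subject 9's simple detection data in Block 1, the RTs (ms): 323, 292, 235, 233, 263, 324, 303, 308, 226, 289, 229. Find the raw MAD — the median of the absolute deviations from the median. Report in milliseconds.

Sorted: 226, 229, 233, 235, 263, 289, 292, 303, 308, 323, 324 → median = 289
|x − 289|: 34, 3, 54, 56, 26, 35, 14, 19, 63, 0, 60
Sorted deviations: 0, 3, 14, 19, 26, 34, 35, 54, 56, 60, 63 → MAD = 34

34 ms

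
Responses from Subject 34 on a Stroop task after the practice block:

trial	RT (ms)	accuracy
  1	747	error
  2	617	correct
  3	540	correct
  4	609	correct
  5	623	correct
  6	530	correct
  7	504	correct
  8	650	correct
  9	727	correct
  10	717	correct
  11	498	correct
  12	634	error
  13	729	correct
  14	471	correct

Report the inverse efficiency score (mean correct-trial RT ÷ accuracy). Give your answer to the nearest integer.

701 ms

Correct trials (n=12): 617, 540, 609, 623, 530, 504, 650, 727, 717, 498, 729, 471
Mean correct RT = 7215/12 = 601.2500 ms
Proportion correct = 12/14
IES = 601.2500 / (12/14) = 701.458 ms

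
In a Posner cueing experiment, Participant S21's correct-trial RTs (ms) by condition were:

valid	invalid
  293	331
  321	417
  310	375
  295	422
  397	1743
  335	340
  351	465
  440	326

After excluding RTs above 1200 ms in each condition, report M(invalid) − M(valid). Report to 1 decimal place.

invalid: exclude 1743
M(valid) = 2742/8 = 342.750
M(invalid) = 2676/7 = 382.286
Difference = 382.286 − 342.750 = 39.536 ms

39.5 ms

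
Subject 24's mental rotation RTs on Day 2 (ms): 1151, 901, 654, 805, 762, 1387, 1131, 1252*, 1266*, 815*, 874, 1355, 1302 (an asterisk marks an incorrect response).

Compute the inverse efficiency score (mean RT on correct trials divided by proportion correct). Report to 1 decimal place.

Correct trials (n=10): 1151, 901, 654, 805, 762, 1387, 1131, 874, 1355, 1302
Mean correct RT = 10322/10 = 1032.2000 ms
Proportion correct = 10/13
IES = 1032.2000 / (10/13) = 1341.860 ms

1341.9 ms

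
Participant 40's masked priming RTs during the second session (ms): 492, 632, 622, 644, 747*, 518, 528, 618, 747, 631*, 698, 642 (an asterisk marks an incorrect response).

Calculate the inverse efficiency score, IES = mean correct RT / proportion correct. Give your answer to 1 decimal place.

Correct trials (n=10): 492, 632, 622, 644, 518, 528, 618, 747, 698, 642
Mean correct RT = 6141/10 = 614.1000 ms
Proportion correct = 10/12
IES = 614.1000 / (10/12) = 736.920 ms

736.9 ms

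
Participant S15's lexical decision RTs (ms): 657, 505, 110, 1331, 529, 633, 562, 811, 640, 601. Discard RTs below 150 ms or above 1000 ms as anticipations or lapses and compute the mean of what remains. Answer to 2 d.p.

617.25 ms

Excluded: 110, 1331
Retained (n=8): Σ = 4938
Mean = 4938/8 = 617.2500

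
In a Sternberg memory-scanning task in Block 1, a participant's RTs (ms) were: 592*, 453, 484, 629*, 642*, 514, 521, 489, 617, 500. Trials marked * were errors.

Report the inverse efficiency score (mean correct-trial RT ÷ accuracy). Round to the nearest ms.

Correct trials (n=7): 453, 484, 514, 521, 489, 617, 500
Mean correct RT = 3578/7 = 511.1429 ms
Proportion correct = 7/10
IES = 511.1429 / (7/10) = 730.204 ms

730 ms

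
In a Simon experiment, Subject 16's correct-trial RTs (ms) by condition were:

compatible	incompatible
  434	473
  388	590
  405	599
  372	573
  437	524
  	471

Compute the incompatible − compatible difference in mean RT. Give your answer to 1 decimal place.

131.1 ms

M(compatible) = 2036/5 = 407.200
M(incompatible) = 3230/6 = 538.333
Difference = 538.333 − 407.200 = 131.133 ms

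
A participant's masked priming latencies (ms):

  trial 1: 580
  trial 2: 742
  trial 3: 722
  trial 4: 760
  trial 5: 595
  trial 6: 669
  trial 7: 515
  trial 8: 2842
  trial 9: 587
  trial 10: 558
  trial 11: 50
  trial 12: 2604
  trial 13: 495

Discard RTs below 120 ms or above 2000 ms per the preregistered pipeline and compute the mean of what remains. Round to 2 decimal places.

Excluded: 50, 2604, 2842
Retained (n=10): Σ = 6223
Mean = 6223/10 = 622.3000

622.30 ms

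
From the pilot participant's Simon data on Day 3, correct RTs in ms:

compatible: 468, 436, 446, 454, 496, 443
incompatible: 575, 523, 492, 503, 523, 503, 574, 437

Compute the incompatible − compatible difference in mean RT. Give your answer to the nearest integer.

M(compatible) = 2743/6 = 457.167
M(incompatible) = 4130/8 = 516.250
Difference = 516.250 − 457.167 = 59.083 ms

59 ms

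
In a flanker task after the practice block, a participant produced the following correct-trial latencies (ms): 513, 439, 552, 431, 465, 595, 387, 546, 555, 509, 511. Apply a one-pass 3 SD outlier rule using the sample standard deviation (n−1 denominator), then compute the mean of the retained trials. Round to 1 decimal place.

n = 11, ΣRT = 5503, M = 500.273
Σ(x−M)² = 39716.18; s = √(39716.18/10) = 63.021
Cutoffs: 500.273 ± 3·63.021 → [311.2, 689.3]
No RTs fall outside the cutoffs; all 11 retained. Mean = 5503/11 = 500.273

500.3 ms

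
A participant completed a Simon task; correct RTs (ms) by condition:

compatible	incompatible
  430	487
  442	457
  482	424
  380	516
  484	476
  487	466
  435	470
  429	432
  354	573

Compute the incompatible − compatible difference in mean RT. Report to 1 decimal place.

42.0 ms

M(compatible) = 3923/9 = 435.889
M(incompatible) = 4301/9 = 477.889
Difference = 477.889 − 435.889 = 42.000 ms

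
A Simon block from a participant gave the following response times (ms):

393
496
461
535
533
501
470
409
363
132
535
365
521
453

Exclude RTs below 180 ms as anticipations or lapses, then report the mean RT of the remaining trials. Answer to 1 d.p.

Excluded: 132
Retained (n=13): Σ = 6035
Mean = 6035/13 = 464.2308

464.2 ms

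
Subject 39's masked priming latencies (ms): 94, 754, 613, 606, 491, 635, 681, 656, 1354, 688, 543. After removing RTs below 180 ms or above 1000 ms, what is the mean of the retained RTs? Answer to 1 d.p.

Excluded: 94, 1354
Retained (n=9): Σ = 5667
Mean = 5667/9 = 629.6667

629.7 ms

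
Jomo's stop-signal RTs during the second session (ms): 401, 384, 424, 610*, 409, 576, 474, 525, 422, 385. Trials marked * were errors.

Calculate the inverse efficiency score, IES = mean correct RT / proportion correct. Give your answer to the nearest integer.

Correct trials (n=9): 401, 384, 424, 409, 576, 474, 525, 422, 385
Mean correct RT = 4000/9 = 444.4444 ms
Proportion correct = 9/10
IES = 444.4444 / (9/10) = 493.827 ms

494 ms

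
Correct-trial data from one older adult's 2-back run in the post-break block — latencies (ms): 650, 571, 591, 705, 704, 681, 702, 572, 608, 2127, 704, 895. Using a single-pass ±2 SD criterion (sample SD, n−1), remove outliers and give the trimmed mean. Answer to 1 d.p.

671.2 ms

n = 12, ΣRT = 9510, M = 792.500
Σ(x−M)² = 2027971.00; s = √(2027971.00/11) = 429.373
Cutoffs: 792.500 ± 2·429.373 → [-66.2, 1651.2]
Outside: 2127 → excluded.
Retained (n=11): Σ = 7383, mean = 7383/11 = 671.182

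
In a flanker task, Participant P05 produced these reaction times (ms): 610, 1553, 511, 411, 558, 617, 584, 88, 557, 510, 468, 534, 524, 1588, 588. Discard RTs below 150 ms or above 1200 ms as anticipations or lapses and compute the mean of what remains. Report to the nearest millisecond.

539 ms

Excluded: 88, 1553, 1588
Retained (n=12): Σ = 6472
Mean = 6472/12 = 539.3333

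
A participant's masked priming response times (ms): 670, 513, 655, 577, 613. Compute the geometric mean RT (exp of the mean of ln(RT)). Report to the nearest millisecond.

603 ms

ln(RT): 6.5073, 6.2403, 6.4846, 6.3578, 6.4184
Mean ln(RT) = 32.0084/5 = 6.40168
Geometric mean = exp(6.40168) = 602.86 ms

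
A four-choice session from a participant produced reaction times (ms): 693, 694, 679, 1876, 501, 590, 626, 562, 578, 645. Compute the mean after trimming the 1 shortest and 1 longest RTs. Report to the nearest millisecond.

633 ms

Sorted: 501, 562, 578, 590, 626, 645, 679, 693, 694, 1876
Drop lowest 1 (501) and highest 1 (1876)
Remaining (n=8): Σ = 5067, mean = 5067/8 = 633.375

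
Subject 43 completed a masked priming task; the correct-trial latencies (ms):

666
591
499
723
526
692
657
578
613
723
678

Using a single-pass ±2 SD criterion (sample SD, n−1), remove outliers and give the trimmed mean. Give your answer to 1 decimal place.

631.5 ms

n = 11, ΣRT = 6946, M = 631.455
Σ(x−M)² = 57938.73; s = √(57938.73/10) = 76.117
Cutoffs: 631.455 ± 2·76.117 → [479.2, 783.7]
No RTs fall outside the cutoffs; all 11 retained. Mean = 6946/11 = 631.455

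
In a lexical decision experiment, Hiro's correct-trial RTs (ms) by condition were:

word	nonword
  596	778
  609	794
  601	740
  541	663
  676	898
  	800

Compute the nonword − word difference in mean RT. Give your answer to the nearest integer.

M(word) = 3023/5 = 604.600
M(nonword) = 4673/6 = 778.833
Difference = 778.833 − 604.600 = 174.233 ms

174 ms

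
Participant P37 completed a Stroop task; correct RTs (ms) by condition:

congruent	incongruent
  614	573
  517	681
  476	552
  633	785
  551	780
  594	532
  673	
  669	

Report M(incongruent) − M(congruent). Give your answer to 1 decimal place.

59.6 ms

M(congruent) = 4727/8 = 590.875
M(incongruent) = 3903/6 = 650.500
Difference = 650.500 − 590.875 = 59.625 ms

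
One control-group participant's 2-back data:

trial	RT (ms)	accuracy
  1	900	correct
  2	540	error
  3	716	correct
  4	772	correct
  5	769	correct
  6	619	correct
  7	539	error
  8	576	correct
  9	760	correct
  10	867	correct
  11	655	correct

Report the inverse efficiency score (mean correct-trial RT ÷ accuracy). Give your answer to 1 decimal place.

Correct trials (n=9): 900, 716, 772, 769, 619, 576, 760, 867, 655
Mean correct RT = 6634/9 = 737.1111 ms
Proportion correct = 9/11
IES = 737.1111 / (9/11) = 900.914 ms

900.9 ms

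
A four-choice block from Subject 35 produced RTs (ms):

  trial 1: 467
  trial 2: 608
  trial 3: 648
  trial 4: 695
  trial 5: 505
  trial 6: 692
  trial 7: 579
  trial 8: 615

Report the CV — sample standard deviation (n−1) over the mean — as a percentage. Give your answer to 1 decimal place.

13.7%

n = 8, Σ = 4809, M = 601.1250
Σ(x−M)² = 47226.875; s = √(47226.875/7) = 82.1383
CV = 82.1383 / 601.1250 = 0.13664 = 13.664%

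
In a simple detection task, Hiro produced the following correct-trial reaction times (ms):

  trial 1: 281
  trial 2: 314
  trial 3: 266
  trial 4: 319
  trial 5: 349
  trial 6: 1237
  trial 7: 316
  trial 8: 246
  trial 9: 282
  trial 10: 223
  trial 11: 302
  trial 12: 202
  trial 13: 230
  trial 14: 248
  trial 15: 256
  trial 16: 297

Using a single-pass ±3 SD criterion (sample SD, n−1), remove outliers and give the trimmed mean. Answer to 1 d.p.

n = 16, ΣRT = 5368, M = 335.500
Σ(x−M)² = 890862.00; s = √(890862.00/15) = 243.702
Cutoffs: 335.500 ± 3·243.702 → [-395.6, 1066.6]
Outside: 1237 → excluded.
Retained (n=15): Σ = 4131, mean = 4131/15 = 275.400

275.4 ms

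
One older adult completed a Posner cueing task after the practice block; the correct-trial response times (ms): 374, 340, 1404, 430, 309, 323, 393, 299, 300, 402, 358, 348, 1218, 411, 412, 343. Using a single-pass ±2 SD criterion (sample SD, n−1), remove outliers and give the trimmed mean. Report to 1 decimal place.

n = 16, ΣRT = 7664, M = 479.000
Σ(x−M)² = 1624906.00; s = √(1624906.00/15) = 329.131
Cutoffs: 479.000 ± 2·329.131 → [-179.3, 1137.3]
Outside: 1218, 1404 → excluded.
Retained (n=14): Σ = 5042, mean = 5042/14 = 360.143

360.1 ms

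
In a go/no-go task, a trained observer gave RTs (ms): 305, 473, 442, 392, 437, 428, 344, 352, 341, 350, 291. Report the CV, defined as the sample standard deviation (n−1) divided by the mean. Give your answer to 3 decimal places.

n = 11, Σ = 4155, M = 377.7273
Σ(x−M)² = 36180.182; s = √(36180.182/10) = 60.1500
CV = 60.1500 / 377.7273 = 0.15924

0.159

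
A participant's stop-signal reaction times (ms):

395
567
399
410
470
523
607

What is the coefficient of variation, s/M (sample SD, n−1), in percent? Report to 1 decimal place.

n = 7, Σ = 3371, M = 481.5714
Σ(x−M)² = 44315.714; s = √(44315.714/6) = 85.9416
CV = 85.9416 / 481.5714 = 0.17846 = 17.846%

17.8%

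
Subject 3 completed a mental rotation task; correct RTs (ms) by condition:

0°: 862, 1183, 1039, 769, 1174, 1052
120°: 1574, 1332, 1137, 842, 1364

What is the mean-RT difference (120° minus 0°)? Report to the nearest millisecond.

237 ms

M(0°) = 6079/6 = 1013.167
M(120°) = 6249/5 = 1249.800
Difference = 1249.800 − 1013.167 = 236.633 ms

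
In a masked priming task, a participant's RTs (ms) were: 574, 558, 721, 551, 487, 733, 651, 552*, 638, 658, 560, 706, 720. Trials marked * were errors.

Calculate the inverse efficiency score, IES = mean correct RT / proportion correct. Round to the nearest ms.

682 ms

Correct trials (n=12): 574, 558, 721, 551, 487, 733, 651, 638, 658, 560, 706, 720
Mean correct RT = 7557/12 = 629.7500 ms
Proportion correct = 12/13
IES = 629.7500 / (12/13) = 682.229 ms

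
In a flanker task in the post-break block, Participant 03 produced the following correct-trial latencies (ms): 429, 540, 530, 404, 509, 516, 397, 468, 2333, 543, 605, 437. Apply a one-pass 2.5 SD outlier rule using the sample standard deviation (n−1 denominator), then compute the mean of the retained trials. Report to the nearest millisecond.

n = 12, ΣRT = 7711, M = 642.583
Σ(x−M)² = 3161498.92; s = √(3161498.92/11) = 536.105
Cutoffs: 642.583 ± 2.5·536.105 → [-697.7, 1982.8]
Outside: 2333 → excluded.
Retained (n=11): Σ = 5378, mean = 5378/11 = 488.909

489 ms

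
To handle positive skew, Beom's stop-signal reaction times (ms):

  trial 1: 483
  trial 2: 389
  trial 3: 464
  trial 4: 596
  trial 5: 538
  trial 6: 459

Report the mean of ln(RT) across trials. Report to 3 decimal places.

ln(RT): 6.1800, 5.9636, 6.1399, 6.3902, 6.2879, 6.1291
Σ ln(RT) = 37.0906
Mean = 37.0906/6 = 6.18177

6.182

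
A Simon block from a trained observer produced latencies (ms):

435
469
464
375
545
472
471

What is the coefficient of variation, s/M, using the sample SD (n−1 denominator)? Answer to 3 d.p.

n = 7, Σ = 3231, M = 461.5714
Σ(x−M)² = 15419.714; s = √(15419.714/6) = 50.6947
CV = 50.6947 / 461.5714 = 0.10983

0.110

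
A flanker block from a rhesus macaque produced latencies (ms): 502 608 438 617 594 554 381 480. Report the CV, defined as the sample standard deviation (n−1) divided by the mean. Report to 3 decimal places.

n = 8, Σ = 4174, M = 521.7500
Σ(x−M)² = 51729.500; s = √(51729.500/7) = 85.9647
CV = 85.9647 / 521.7500 = 0.16476

0.165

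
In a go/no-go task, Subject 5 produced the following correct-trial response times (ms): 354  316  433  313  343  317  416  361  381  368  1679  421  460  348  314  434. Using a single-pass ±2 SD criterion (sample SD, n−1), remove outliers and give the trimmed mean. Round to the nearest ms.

n = 16, ΣRT = 7258, M = 453.625
Σ(x−M)² = 1636257.75; s = √(1636257.75/15) = 330.278
Cutoffs: 453.625 ± 2·330.278 → [-206.9, 1114.2]
Outside: 1679 → excluded.
Retained (n=15): Σ = 5579, mean = 5579/15 = 371.933

372 ms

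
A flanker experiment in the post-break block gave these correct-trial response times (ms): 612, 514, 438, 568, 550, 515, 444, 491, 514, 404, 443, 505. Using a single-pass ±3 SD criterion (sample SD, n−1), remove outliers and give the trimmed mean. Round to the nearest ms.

n = 12, ΣRT = 5998, M = 499.833
Σ(x−M)² = 39835.67; s = √(39835.67/11) = 60.178
Cutoffs: 499.833 ± 3·60.178 → [319.3, 680.4]
No RTs fall outside the cutoffs; all 12 retained. Mean = 5998/12 = 499.833

500 ms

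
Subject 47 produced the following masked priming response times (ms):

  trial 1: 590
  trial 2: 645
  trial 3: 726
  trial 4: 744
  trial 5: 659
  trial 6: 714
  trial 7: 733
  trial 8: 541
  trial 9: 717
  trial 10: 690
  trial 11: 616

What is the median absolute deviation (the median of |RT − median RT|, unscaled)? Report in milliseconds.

Sorted: 541, 590, 616, 645, 659, 690, 714, 717, 726, 733, 744 → median = 690
|x − 690|: 100, 45, 36, 54, 31, 24, 43, 149, 27, 0, 74
Sorted deviations: 0, 24, 27, 31, 36, 43, 45, 54, 74, 100, 149 → MAD = 43

43 ms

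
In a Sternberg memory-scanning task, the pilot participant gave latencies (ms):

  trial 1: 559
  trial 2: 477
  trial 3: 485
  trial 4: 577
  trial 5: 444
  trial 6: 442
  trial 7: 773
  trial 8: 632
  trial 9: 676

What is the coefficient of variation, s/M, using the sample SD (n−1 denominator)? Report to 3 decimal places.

0.203

n = 9, Σ = 5065, M = 562.7778
Σ(x−M)² = 104123.556; s = √(104123.556/8) = 114.0853
CV = 114.0853 / 562.7778 = 0.20272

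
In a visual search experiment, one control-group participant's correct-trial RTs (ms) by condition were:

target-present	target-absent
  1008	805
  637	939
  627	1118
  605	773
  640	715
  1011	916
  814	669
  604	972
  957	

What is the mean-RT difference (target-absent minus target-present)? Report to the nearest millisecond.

M(target-present) = 6903/9 = 767.000
M(target-absent) = 6907/8 = 863.375
Difference = 863.375 − 767.000 = 96.375 ms

96 ms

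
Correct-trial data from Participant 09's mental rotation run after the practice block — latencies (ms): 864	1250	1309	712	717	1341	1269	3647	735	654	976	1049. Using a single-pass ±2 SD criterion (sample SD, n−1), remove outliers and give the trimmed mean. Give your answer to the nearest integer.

989 ms

n = 12, ΣRT = 14523, M = 1210.250
Σ(x−M)² = 7197218.25; s = √(7197218.25/11) = 808.884
Cutoffs: 1210.250 ± 2·808.884 → [-407.5, 2828.0]
Outside: 3647 → excluded.
Retained (n=11): Σ = 10876, mean = 10876/11 = 988.727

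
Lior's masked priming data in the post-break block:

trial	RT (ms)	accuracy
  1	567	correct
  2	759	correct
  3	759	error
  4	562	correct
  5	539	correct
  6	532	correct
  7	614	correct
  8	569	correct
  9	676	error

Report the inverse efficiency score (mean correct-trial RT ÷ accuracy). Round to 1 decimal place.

760.8 ms

Correct trials (n=7): 567, 759, 562, 539, 532, 614, 569
Mean correct RT = 4142/7 = 591.7143 ms
Proportion correct = 7/9
IES = 591.7143 / (7/9) = 760.776 ms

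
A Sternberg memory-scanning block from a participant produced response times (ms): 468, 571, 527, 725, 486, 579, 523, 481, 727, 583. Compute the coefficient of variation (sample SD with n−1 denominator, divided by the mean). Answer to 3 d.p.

0.164

n = 10, Σ = 5670, M = 567.0000
Σ(x−M)² = 78274.000; s = √(78274.000/9) = 93.2583
CV = 93.2583 / 567.0000 = 0.16448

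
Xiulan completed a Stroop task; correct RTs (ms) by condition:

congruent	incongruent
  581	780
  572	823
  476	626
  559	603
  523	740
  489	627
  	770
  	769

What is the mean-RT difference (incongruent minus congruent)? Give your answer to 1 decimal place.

M(congruent) = 3200/6 = 533.333
M(incongruent) = 5738/8 = 717.250
Difference = 717.250 − 533.333 = 183.917 ms

183.9 ms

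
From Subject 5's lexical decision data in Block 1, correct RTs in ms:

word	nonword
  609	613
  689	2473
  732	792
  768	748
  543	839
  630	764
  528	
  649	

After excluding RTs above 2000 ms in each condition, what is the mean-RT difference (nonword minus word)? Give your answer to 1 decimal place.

107.7 ms

nonword: exclude 2473
M(word) = 5148/8 = 643.500
M(nonword) = 3756/5 = 751.200
Difference = 751.200 − 643.500 = 107.700 ms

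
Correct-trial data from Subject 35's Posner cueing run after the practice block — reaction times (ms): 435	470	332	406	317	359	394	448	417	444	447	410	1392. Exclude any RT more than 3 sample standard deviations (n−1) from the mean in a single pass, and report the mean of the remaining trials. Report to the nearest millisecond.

n = 13, ΣRT = 6271, M = 482.385
Σ(x−M)² = 922059.08; s = √(922059.08/12) = 277.197
Cutoffs: 482.385 ± 3·277.197 → [-349.2, 1314.0]
Outside: 1392 → excluded.
Retained (n=12): Σ = 4879, mean = 4879/12 = 406.583

407 ms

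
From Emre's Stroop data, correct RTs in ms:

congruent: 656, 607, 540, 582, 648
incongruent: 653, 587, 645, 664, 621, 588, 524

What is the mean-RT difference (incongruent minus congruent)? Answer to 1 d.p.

M(congruent) = 3033/5 = 606.600
M(incongruent) = 4282/7 = 611.714
Difference = 611.714 − 606.600 = 5.114 ms

5.1 ms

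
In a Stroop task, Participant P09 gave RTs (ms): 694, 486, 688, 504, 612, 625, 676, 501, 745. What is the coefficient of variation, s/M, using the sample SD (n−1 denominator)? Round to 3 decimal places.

n = 9, Σ = 5531, M = 614.5556
Σ(x−M)² = 74256.222; s = √(74256.222/8) = 96.3433
CV = 96.3433 / 614.5556 = 0.15677

0.157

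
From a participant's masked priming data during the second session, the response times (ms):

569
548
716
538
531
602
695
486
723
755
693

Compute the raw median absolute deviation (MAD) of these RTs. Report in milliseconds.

91 ms

Sorted: 486, 531, 538, 548, 569, 602, 693, 695, 716, 723, 755 → median = 602
|x − 602|: 33, 54, 114, 64, 71, 0, 93, 116, 121, 153, 91
Sorted deviations: 0, 33, 54, 64, 71, 91, 93, 114, 116, 121, 153 → MAD = 91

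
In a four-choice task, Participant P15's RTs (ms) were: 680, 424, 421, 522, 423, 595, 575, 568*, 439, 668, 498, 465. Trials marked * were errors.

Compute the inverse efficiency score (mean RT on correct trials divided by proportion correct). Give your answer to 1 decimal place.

566.3 ms

Correct trials (n=11): 680, 424, 421, 522, 423, 595, 575, 439, 668, 498, 465
Mean correct RT = 5710/11 = 519.0909 ms
Proportion correct = 11/12
IES = 519.0909 / (11/12) = 566.281 ms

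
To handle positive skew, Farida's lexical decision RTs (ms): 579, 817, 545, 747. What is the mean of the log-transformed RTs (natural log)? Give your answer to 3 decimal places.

ln(RT): 6.3613, 6.7056, 6.3008, 6.6161
Σ ln(RT) = 25.9838
Mean = 25.9838/4 = 6.49595

6.496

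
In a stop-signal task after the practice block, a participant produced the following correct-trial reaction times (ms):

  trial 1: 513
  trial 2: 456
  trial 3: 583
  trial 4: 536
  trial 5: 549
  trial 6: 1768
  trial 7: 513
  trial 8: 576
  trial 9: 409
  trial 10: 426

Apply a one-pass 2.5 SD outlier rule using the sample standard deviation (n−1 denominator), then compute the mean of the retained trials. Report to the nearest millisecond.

507 ms

n = 10, ΣRT = 6329, M = 632.900
Σ(x−M)² = 1463592.90; s = √(1463592.90/9) = 403.263
Cutoffs: 632.900 ± 2.5·403.263 → [-375.3, 1641.1]
Outside: 1768 → excluded.
Retained (n=9): Σ = 4561, mean = 4561/9 = 506.778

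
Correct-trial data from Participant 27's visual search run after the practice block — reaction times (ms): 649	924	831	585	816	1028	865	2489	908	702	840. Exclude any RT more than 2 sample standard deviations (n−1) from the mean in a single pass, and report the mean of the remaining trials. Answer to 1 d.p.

n = 11, ΣRT = 10637, M = 967.000
Σ(x−M)² = 2710638.00; s = √(2710638.00/10) = 520.638
Cutoffs: 967.000 ± 2·520.638 → [-74.3, 2008.3]
Outside: 2489 → excluded.
Retained (n=10): Σ = 8148, mean = 8148/10 = 814.800

814.8 ms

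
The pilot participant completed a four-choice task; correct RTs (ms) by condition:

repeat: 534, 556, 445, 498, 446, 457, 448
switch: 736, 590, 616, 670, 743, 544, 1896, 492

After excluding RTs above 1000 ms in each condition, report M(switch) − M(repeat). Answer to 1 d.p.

143.9 ms

switch: exclude 1896
M(repeat) = 3384/7 = 483.429
M(switch) = 4391/7 = 627.286
Difference = 627.286 − 483.429 = 143.857 ms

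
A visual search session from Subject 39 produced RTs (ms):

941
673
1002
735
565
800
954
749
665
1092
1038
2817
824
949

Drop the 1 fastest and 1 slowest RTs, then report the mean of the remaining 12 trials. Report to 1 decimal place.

868.5 ms

Sorted: 565, 665, 673, 735, 749, 800, 824, 941, 949, 954, 1002, 1038, 1092, 2817
Drop lowest 1 (565) and highest 1 (2817)
Remaining (n=12): Σ = 10422, mean = 10422/12 = 868.500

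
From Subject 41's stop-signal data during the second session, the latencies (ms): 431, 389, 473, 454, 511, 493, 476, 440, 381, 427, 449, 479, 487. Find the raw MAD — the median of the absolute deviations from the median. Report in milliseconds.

25 ms

Sorted: 381, 389, 427, 431, 440, 449, 454, 473, 476, 479, 487, 493, 511 → median = 454
|x − 454|: 23, 65, 19, 0, 57, 39, 22, 14, 73, 27, 5, 25, 33
Sorted deviations: 0, 5, 14, 19, 22, 23, 25, 27, 33, 39, 57, 65, 73 → MAD = 25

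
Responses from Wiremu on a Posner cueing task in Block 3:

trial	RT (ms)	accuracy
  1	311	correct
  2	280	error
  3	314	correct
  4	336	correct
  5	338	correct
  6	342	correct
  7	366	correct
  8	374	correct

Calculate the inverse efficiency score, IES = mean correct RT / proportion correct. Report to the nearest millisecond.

389 ms

Correct trials (n=7): 311, 314, 336, 338, 342, 366, 374
Mean correct RT = 2381/7 = 340.1429 ms
Proportion correct = 7/8
IES = 340.1429 / (7/8) = 388.735 ms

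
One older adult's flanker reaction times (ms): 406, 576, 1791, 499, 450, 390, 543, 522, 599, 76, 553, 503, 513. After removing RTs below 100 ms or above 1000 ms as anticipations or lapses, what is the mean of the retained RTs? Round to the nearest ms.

Excluded: 76, 1791
Retained (n=11): Σ = 5554
Mean = 5554/11 = 504.9091

505 ms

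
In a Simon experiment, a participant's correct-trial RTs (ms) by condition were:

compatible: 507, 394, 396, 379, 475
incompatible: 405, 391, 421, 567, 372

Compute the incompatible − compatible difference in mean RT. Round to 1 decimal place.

M(compatible) = 2151/5 = 430.200
M(incompatible) = 2156/5 = 431.200
Difference = 431.200 − 430.200 = 1.000 ms

1.0 ms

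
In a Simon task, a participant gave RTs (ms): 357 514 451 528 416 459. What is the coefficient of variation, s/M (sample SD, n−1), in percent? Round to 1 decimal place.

13.9%

n = 6, Σ = 2725, M = 454.1667
Σ(x−M)² = 19962.833; s = √(19962.833/5) = 63.1868
CV = 63.1868 / 454.1667 = 0.13913 = 13.913%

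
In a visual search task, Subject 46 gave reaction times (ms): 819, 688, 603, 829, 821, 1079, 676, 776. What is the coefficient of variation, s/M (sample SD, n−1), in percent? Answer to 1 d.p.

n = 8, Σ = 6291, M = 786.3750
Σ(x−M)² = 145303.875; s = √(145303.875/7) = 144.0753
CV = 144.0753 / 786.3750 = 0.18321 = 18.321%

18.3%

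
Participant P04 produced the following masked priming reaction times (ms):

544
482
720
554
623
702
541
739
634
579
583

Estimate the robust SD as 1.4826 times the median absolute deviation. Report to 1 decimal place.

62.3 ms

Sorted: 482, 541, 544, 554, 579, 583, 623, 634, 702, 720, 739 → median = 583
|x − 583| sorted: 0, 4, 29, 39, 40, 42, 51, 101, 119, 137, 156 → MAD = 42
Robust SD ≈ 1.4826 × 42 = 62.269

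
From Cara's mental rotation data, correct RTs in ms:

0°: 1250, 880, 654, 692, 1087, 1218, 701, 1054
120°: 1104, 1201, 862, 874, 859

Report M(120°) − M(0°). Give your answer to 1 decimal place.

38.0 ms

M(0°) = 7536/8 = 942.000
M(120°) = 4900/5 = 980.000
Difference = 980.000 − 942.000 = 38.000 ms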